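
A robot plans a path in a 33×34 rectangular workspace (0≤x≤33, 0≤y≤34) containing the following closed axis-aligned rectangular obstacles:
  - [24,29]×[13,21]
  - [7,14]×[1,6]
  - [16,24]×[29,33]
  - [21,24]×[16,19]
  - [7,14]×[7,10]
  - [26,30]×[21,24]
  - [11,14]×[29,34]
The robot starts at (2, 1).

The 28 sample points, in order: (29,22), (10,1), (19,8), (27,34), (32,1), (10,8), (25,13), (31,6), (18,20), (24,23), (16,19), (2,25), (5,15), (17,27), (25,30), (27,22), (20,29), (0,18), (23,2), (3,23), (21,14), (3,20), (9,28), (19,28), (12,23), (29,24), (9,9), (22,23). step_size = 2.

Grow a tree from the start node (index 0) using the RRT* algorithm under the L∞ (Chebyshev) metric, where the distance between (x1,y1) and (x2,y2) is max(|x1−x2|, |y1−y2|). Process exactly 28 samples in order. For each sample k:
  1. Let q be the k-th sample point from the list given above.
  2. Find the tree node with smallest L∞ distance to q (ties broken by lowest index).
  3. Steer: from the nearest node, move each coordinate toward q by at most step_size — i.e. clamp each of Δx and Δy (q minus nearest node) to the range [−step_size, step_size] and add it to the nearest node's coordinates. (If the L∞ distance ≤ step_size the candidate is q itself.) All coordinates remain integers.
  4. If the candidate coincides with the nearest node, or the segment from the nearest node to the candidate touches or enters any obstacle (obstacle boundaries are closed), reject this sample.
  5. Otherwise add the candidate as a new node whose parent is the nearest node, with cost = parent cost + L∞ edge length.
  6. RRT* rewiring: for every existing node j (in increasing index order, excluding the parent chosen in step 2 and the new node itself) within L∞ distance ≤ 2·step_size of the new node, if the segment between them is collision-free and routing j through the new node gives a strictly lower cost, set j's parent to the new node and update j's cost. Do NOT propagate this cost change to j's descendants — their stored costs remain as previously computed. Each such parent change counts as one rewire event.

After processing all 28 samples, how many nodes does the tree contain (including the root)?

1. q=(29,22) nearest=0 d=27 new=(4,3) → add node 1 parent=0 cost=2
2. q=(10,1) nearest=1 d=6 new=(6,1) → add node 2 parent=1 cost=4
3. q=(19,8) nearest=2 d=13 new=(8,3) → blocked by [7,14]×[1,6], reject
4. q=(27,34) nearest=1 d=31 new=(6,5) → add node 3 parent=1 cost=4
5. q=(32,1) nearest=2 d=26 new=(8,1) → blocked by [7,14]×[1,6], reject
6. q=(10,8) nearest=3 d=4 new=(8,7) → blocked by [7,14]×[1,6], reject
7. q=(25,13) nearest=2 d=19 new=(8,3) → blocked by [7,14]×[1,6], reject
8. q=(31,6) nearest=2 d=25 new=(8,3) → blocked by [7,14]×[1,6], reject
9. q=(18,20) nearest=3 d=15 new=(8,7) → blocked by [7,14]×[1,6], reject
10. q=(24,23) nearest=3 d=18 new=(8,7) → blocked by [7,14]×[1,6], reject
11. q=(16,19) nearest=3 d=14 new=(8,7) → blocked by [7,14]×[1,6], reject
12. q=(2,25) nearest=3 d=20 new=(4,7) → add node 4 parent=3 cost=6
13. q=(5,15) nearest=4 d=8 new=(5,9) → add node 5 parent=4 cost=8
14. q=(17,27) nearest=5 d=18 new=(7,11) → add node 6 parent=5 cost=10
15. q=(25,30) nearest=6 d=19 new=(9,13) → add node 7 parent=6 cost=12
16. q=(27,22) nearest=7 d=18 new=(11,15) → add node 8 parent=7 cost=14
17. q=(20,29) nearest=8 d=14 new=(13,17) → add node 9 parent=8 cost=16
18. q=(0,18) nearest=6 d=7 new=(5,13) → add node 10 parent=6 cost=12
19. q=(23,2) nearest=8 d=13 new=(13,13) → add node 11 parent=8 cost=16
20. q=(3,23) nearest=8 d=8 new=(9,17) → add node 12 parent=8 cost=16
21. q=(21,14) nearest=9 d=8 new=(15,15) → add node 13 parent=9 cost=18
22. q=(3,20) nearest=12 d=6 new=(7,19) → add node 14 parent=12 cost=18
23. q=(9,28) nearest=14 d=9 new=(9,21) → add node 15 parent=14 cost=20
24. q=(19,28) nearest=15 d=10 new=(11,23) → add node 16 parent=15 cost=22
25. q=(12,23) nearest=16 d=1 new=(12,23) → add node 17 parent=16 cost=23
26. q=(29,24) nearest=13 d=14 new=(17,17) → add node 18 parent=13 cost=20
27. q=(9,9) nearest=6 d=2 new=(9,9) → blocked by [7,14]×[7,10], reject
28. q=(22,23) nearest=18 d=6 new=(19,19) → add node 19 parent=18 cost=22

Node count: 20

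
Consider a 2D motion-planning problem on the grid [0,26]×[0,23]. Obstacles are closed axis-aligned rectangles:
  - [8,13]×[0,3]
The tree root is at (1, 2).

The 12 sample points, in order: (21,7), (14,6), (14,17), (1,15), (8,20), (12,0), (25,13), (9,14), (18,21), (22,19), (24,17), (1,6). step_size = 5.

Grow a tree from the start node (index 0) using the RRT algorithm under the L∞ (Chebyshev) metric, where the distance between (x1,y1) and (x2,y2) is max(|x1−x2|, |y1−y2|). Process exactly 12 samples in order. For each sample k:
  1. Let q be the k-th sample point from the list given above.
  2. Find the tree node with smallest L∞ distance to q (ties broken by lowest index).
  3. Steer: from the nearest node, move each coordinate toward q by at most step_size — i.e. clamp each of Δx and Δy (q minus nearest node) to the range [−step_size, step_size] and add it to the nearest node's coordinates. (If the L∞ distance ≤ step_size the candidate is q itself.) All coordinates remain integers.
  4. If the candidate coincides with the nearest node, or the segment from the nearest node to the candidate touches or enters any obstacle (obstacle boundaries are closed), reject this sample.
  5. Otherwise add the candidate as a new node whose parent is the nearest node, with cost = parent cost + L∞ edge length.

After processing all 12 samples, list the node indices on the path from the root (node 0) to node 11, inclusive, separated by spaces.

Path: 0 11

1. q=(21,7) nearest=0 d=20 new=(6,7) → add node 1 parent=0 cost=5
2. q=(14,6) nearest=1 d=8 new=(11,6) → add node 2 parent=1 cost=10
3. q=(14,17) nearest=1 d=10 new=(11,12) → add node 3 parent=1 cost=10
4. q=(1,15) nearest=1 d=8 new=(1,12) → add node 4 parent=1 cost=10
5. q=(8,20) nearest=3 d=8 new=(8,17) → add node 5 parent=3 cost=15
6. q=(12,0) nearest=2 d=6 new=(12,1) → blocked by [8,13]×[0,3], reject
7. q=(25,13) nearest=2 d=14 new=(16,11) → add node 6 parent=2 cost=15
8. q=(9,14) nearest=3 d=2 new=(9,14) → add node 7 parent=3 cost=12
9. q=(18,21) nearest=3 d=9 new=(16,17) → add node 8 parent=3 cost=15
10. q=(22,19) nearest=8 d=6 new=(21,19) → add node 9 parent=8 cost=20
11. q=(24,17) nearest=9 d=3 new=(24,17) → add node 10 parent=9 cost=23
12. q=(1,6) nearest=0 d=4 new=(1,6) → add node 11 parent=0 cost=4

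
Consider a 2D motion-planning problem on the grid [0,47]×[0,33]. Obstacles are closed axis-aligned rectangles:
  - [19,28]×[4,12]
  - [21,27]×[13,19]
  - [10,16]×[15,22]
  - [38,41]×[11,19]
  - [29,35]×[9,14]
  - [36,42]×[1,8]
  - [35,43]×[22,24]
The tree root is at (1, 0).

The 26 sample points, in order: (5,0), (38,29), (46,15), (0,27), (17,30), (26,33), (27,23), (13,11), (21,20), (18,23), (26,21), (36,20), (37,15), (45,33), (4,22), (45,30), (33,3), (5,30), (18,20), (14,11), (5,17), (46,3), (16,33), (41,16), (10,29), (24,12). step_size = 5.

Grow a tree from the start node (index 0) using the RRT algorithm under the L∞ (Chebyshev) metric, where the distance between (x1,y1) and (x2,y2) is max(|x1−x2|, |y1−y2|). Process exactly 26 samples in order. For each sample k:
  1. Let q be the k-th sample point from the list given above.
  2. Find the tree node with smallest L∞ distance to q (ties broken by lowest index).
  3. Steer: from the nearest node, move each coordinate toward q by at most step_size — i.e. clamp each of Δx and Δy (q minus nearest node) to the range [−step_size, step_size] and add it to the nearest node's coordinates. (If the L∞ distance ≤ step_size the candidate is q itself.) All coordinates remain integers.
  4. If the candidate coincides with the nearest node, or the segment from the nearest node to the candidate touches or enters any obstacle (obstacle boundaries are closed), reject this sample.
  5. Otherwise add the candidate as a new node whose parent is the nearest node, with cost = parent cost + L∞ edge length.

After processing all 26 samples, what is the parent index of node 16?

1. q=(5,0) nearest=0 d=4 new=(5,0) → add node 1 parent=0 cost=4
2. q=(38,29) nearest=1 d=33 new=(10,5) → add node 2 parent=1 cost=9
3. q=(46,15) nearest=2 d=36 new=(15,10) → add node 3 parent=2 cost=14
4. q=(0,27) nearest=3 d=17 new=(10,15) → blocked by [10,16]×[15,22], reject
5. q=(17,30) nearest=3 d=20 new=(17,15) → add node 4 parent=3 cost=19
6. q=(26,33) nearest=4 d=18 new=(22,20) → blocked by [21,27]×[13,19], reject
7. q=(27,23) nearest=4 d=10 new=(22,20) → blocked by [21,27]×[13,19], reject
8. q=(13,11) nearest=3 d=2 new=(13,11) → add node 5 parent=3 cost=16
9. q=(21,20) nearest=4 d=5 new=(21,20) → add node 6 parent=4 cost=24
10. q=(18,23) nearest=6 d=3 new=(18,23) → add node 7 parent=6 cost=27
11. q=(26,21) nearest=6 d=5 new=(26,21) → add node 8 parent=6 cost=29
12. q=(36,20) nearest=8 d=10 new=(31,20) → add node 9 parent=8 cost=34
13. q=(37,15) nearest=9 d=6 new=(36,15) → add node 10 parent=9 cost=39
14. q=(45,33) nearest=9 d=14 new=(36,25) → blocked by [35,43]×[22,24], reject
15. q=(4,22) nearest=5 d=11 new=(8,16) → add node 11 parent=5 cost=21
16. q=(45,30) nearest=9 d=14 new=(36,25) → blocked by [35,43]×[22,24], reject
17. q=(33,3) nearest=10 d=12 new=(33,10) → blocked by [29,35]×[9,14], reject
18. q=(5,30) nearest=7 d=13 new=(13,28) → add node 12 parent=7 cost=32
19. q=(18,20) nearest=6 d=3 new=(18,20) → add node 13 parent=6 cost=27
20. q=(14,11) nearest=3 d=1 new=(14,11) → add node 14 parent=3 cost=15
21. q=(5,17) nearest=11 d=3 new=(5,17) → add node 15 parent=11 cost=24
22. q=(46,3) nearest=10 d=12 new=(41,10) → blocked by [38,41]×[11,19], reject
23. q=(16,33) nearest=12 d=5 new=(16,33) → add node 16 parent=12 cost=37
24. q=(41,16) nearest=10 d=5 new=(41,16) → blocked by [38,41]×[11,19], reject
25. q=(10,29) nearest=12 d=3 new=(10,29) → add node 17 parent=12 cost=35
26. q=(24,12) nearest=4 d=7 new=(22,12) → blocked by [19,28]×[4,12], reject

Parent of node 16: 12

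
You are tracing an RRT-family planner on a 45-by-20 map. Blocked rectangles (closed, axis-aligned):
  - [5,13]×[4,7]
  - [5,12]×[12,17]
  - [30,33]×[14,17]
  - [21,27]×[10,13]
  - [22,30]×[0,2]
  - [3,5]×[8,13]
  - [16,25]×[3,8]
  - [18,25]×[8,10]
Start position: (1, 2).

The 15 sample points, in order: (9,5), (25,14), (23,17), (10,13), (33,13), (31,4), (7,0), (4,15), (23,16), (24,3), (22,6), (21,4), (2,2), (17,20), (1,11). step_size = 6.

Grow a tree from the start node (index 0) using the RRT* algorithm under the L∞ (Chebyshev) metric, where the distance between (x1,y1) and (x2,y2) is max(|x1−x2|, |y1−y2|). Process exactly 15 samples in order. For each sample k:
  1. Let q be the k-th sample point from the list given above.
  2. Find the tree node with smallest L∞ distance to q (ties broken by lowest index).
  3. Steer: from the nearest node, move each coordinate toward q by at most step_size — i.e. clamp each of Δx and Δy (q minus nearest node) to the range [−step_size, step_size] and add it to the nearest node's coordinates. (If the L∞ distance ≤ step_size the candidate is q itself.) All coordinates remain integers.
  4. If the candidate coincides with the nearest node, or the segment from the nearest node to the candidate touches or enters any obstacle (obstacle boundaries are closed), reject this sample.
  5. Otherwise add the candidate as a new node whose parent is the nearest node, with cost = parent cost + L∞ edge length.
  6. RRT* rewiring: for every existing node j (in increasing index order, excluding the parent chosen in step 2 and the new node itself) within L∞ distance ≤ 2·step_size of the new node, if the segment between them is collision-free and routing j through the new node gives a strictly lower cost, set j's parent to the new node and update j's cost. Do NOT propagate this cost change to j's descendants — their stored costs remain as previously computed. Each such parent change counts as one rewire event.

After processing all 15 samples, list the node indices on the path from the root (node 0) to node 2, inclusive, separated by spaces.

1. q=(9,5) nearest=0 d=8 new=(7,5) → blocked by [5,13]×[4,7], reject
2. q=(25,14) nearest=0 d=24 new=(7,8) → blocked by [5,13]×[4,7], reject
3. q=(23,17) nearest=0 d=22 new=(7,8) → blocked by [5,13]×[4,7], reject
4. q=(10,13) nearest=0 d=11 new=(7,8) → blocked by [5,13]×[4,7], reject
5. q=(33,13) nearest=0 d=32 new=(7,8) → blocked by [5,13]×[4,7], reject
6. q=(31,4) nearest=0 d=30 new=(7,4) → blocked by [5,13]×[4,7], reject
7. q=(7,0) nearest=0 d=6 new=(7,0) → add node 1 parent=0 cost=6
8. q=(4,15) nearest=0 d=13 new=(4,8) → blocked by [3,5]×[8,13], reject
9. q=(23,16) nearest=1 d=16 new=(13,6) → blocked by [5,13]×[4,7], reject
10. q=(24,3) nearest=1 d=17 new=(13,3) → add node 2 parent=1 cost=12
11. q=(22,6) nearest=2 d=9 new=(19,6) → blocked by [16,25]×[3,8], reject
12. q=(21,4) nearest=2 d=8 new=(19,4) → blocked by [16,25]×[3,8], reject
13. q=(2,2) nearest=0 d=1 new=(2,2) → add node 3 parent=0 cost=1
14. q=(17,20) nearest=2 d=17 new=(17,9) → blocked by [16,25]×[3,8], reject
15. q=(1,11) nearest=0 d=9 new=(1,8) → add node 4 parent=0 cost=6

Path: 0 1 2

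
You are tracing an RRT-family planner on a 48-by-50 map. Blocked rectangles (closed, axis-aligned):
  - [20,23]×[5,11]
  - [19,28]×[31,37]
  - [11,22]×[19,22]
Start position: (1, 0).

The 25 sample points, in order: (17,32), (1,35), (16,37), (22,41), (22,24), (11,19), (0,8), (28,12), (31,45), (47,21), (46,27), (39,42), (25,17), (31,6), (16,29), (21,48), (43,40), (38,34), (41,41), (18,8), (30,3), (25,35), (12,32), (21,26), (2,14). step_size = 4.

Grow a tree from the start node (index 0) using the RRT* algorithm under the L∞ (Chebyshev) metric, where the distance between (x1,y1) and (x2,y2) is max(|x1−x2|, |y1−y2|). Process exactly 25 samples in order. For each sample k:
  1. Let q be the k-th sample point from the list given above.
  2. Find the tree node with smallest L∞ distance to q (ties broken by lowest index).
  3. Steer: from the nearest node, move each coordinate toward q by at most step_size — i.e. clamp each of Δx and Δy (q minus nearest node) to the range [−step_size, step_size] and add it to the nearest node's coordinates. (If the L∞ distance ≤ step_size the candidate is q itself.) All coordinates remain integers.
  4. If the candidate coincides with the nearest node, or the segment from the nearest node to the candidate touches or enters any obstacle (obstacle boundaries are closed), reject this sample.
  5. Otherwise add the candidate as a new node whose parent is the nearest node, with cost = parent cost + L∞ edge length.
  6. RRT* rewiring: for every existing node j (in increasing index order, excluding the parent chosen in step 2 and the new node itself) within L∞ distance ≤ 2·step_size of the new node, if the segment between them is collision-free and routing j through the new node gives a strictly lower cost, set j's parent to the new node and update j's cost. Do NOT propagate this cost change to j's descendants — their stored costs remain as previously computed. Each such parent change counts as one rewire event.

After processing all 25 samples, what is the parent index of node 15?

Parent of node 15: 12

1. q=(17,32) nearest=0 d=32 new=(5,4) → add node 1 parent=0 cost=4
2. q=(1,35) nearest=1 d=31 new=(1,8) → add node 2 parent=1 cost=8
3. q=(16,37) nearest=2 d=29 new=(5,12) → add node 3 parent=2 cost=12
4. q=(22,41) nearest=3 d=29 new=(9,16) → add node 4 parent=3 cost=16
5. q=(22,24) nearest=4 d=13 new=(13,20) → blocked by [11,22]×[19,22], reject
6. q=(11,19) nearest=4 d=3 new=(11,19) → blocked by [11,22]×[19,22], reject
7. q=(0,8) nearest=2 d=1 new=(0,8) → add node 5 parent=2 cost=9
8. q=(28,12) nearest=4 d=19 new=(13,12) → add node 6 parent=4 cost=20
9. q=(31,45) nearest=4 d=29 new=(13,20) → blocked by [11,22]×[19,22], reject
10. q=(47,21) nearest=6 d=34 new=(17,16) → add node 7 parent=6 cost=24
11. q=(46,27) nearest=7 d=29 new=(21,20) → blocked by [11,22]×[19,22], reject
12. q=(39,42) nearest=7 d=26 new=(21,20) → blocked by [11,22]×[19,22], reject
13. q=(25,17) nearest=7 d=8 new=(21,17) → add node 8 parent=7 cost=28
14. q=(31,6) nearest=8 d=11 new=(25,13) → add node 9 parent=8 cost=32
15. q=(16,29) nearest=8 d=12 new=(17,21) → blocked by [11,22]×[19,22], reject
16. q=(21,48) nearest=8 d=31 new=(21,21) → blocked by [11,22]×[19,22], reject
17. q=(43,40) nearest=8 d=23 new=(25,21) → add node 10 parent=8 cost=32
18. q=(38,34) nearest=10 d=13 new=(29,25) → add node 11 parent=10 cost=36
19. q=(41,41) nearest=11 d=16 new=(33,29) → add node 12 parent=11 cost=40
20. q=(18,8) nearest=6 d=5 new=(17,8) → add node 13 parent=6 cost=24
21. q=(30,3) nearest=9 d=10 new=(29,9) → add node 14 parent=9 cost=36
22. q=(25,35) nearest=12 d=8 new=(29,33) → add node 15 parent=12 cost=44
23. q=(12,32) nearest=10 d=13 new=(21,25) → add node 16 parent=10 cost=36
24. q=(21,26) nearest=16 d=1 new=(21,26) → add node 17 parent=16 cost=37
25. q=(2,14) nearest=3 d=3 new=(2,14) → add node 18 parent=3 cost=15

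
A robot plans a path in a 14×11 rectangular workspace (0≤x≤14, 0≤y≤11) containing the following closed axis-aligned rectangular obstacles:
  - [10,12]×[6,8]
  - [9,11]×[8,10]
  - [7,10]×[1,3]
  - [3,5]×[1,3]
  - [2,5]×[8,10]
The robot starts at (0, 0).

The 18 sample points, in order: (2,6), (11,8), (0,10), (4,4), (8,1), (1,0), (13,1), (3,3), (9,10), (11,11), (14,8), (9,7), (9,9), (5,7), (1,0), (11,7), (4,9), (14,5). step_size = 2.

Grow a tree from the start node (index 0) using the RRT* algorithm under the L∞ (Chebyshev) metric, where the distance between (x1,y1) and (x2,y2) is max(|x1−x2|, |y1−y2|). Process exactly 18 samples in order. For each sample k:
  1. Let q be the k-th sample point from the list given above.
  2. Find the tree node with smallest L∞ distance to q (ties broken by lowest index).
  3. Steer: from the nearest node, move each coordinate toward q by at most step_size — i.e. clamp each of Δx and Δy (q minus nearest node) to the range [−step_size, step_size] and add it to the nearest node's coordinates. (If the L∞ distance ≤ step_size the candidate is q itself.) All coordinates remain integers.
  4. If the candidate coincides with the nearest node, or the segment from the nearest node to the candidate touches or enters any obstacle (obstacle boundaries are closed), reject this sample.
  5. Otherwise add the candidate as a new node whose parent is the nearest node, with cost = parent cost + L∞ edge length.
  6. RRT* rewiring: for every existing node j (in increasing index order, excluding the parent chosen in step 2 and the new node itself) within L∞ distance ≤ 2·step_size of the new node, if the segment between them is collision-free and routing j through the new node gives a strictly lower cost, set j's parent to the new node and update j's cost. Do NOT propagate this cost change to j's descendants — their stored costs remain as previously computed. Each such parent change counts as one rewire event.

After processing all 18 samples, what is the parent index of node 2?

1. q=(2,6) nearest=0 d=6 new=(2,2) → add node 1 parent=0 cost=2
2. q=(11,8) nearest=1 d=9 new=(4,4) → blocked by [3,5]×[1,3], reject
3. q=(0,10) nearest=1 d=8 new=(0,4) → add node 2 parent=1 cost=4
4. q=(4,4) nearest=1 d=2 new=(4,4) → blocked by [3,5]×[1,3], reject
5. q=(8,1) nearest=1 d=6 new=(4,1) → blocked by [3,5]×[1,3], reject
6. q=(1,0) nearest=0 d=1 new=(1,0) → add node 3 parent=0 cost=1
7. q=(13,1) nearest=1 d=11 new=(4,1) → blocked by [3,5]×[1,3], reject
8. q=(3,3) nearest=1 d=1 new=(3,3) → blocked by [3,5]×[1,3], reject
9. q=(9,10) nearest=1 d=8 new=(4,4) → blocked by [3,5]×[1,3], reject
10. q=(11,11) nearest=1 d=9 new=(4,4) → blocked by [3,5]×[1,3], reject
11. q=(14,8) nearest=1 d=12 new=(4,4) → blocked by [3,5]×[1,3], reject
12. q=(9,7) nearest=1 d=7 new=(4,4) → blocked by [3,5]×[1,3], reject
13. q=(9,9) nearest=1 d=7 new=(4,4) → blocked by [3,5]×[1,3], reject
14. q=(5,7) nearest=1 d=5 new=(4,4) → blocked by [3,5]×[1,3], reject
15. q=(1,0) nearest=3 d=0 → coincident, reject
16. q=(11,7) nearest=1 d=9 new=(4,4) → blocked by [3,5]×[1,3], reject
17. q=(4,9) nearest=2 d=5 new=(2,6) → add node 4 parent=2 cost=6
18. q=(14,5) nearest=1 d=12 new=(4,4) → blocked by [3,5]×[1,3], reject

Parent of node 2: 1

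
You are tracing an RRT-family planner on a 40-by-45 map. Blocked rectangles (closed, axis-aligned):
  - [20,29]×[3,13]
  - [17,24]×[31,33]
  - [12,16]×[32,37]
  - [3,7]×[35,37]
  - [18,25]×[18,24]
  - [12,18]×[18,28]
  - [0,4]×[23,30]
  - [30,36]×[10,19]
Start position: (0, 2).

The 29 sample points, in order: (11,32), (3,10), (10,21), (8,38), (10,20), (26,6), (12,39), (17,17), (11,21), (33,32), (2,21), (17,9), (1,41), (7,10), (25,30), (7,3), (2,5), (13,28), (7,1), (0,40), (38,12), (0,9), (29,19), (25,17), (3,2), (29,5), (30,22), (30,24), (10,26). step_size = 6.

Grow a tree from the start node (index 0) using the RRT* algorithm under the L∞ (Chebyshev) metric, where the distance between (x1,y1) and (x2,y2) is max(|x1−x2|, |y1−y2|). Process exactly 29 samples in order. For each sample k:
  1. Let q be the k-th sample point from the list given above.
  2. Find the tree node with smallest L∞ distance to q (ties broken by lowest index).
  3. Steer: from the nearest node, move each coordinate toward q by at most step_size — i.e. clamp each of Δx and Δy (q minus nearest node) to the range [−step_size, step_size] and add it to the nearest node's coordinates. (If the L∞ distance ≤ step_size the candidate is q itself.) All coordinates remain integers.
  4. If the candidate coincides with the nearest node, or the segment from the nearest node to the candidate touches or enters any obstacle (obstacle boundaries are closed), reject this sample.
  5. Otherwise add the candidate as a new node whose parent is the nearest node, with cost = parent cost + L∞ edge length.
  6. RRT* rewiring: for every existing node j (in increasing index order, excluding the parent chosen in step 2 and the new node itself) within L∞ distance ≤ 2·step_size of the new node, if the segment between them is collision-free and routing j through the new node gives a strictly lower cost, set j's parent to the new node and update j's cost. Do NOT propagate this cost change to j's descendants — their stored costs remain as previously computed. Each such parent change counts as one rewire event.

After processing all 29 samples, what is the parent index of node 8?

Parent of node 8: 16

1. q=(11,32) nearest=0 d=30 new=(6,8) → add node 1 parent=0 cost=6
2. q=(3,10) nearest=1 d=3 new=(3,10) → add node 2 parent=1 cost=9
3. q=(10,21) nearest=2 d=11 new=(9,16) → add node 3 parent=2 cost=15
4. q=(8,38) nearest=3 d=22 new=(8,22) → add node 4 parent=3 cost=21
5. q=(10,20) nearest=4 d=2 new=(10,20) → add node 5 parent=4 cost=23
6. q=(26,6) nearest=5 d=16 new=(16,14) → blocked by [12,18]×[18,28], reject
7. q=(12,39) nearest=4 d=17 new=(12,28) → blocked by [12,18]×[18,28], reject
8. q=(17,17) nearest=5 d=7 new=(16,17) → blocked by [12,18]×[18,28], reject
9. q=(11,21) nearest=5 d=1 new=(11,21) → add node 6 parent=5 cost=24
10. q=(33,32) nearest=6 d=22 new=(17,27) → blocked by [12,18]×[18,28], reject
11. q=(2,21) nearest=4 d=6 new=(2,21) → add node 7 parent=4 cost=27
12. q=(17,9) nearest=3 d=8 new=(15,10) → add node 8 parent=3 cost=21
13. q=(1,41) nearest=4 d=19 new=(2,28) → blocked by [0,4]×[23,30], reject
14. q=(7,10) nearest=1 d=2 new=(7,10) → add node 9 parent=1 cost=8; rewire 3→9 (14<15); rewire 4→9 (20<21); rewire 5→9 (18<23); rewire 6→9 (19<24); rewire 7→9 (19<27); rewire 8→9 (16<21)
15. q=(25,30) nearest=6 d=14 new=(17,27) → blocked by [12,18]×[18,28], reject
16. q=(7,3) nearest=1 d=5 new=(7,3) → add node 10 parent=1 cost=11
17. q=(2,5) nearest=0 d=3 new=(2,5) → add node 11 parent=0 cost=3; rewire 2→11 (8<9); rewire 10→11 (8<11)
18. q=(13,28) nearest=4 d=6 new=(13,28) → blocked by [12,18]×[18,28], reject
19. q=(7,1) nearest=10 d=2 new=(7,1) → add node 12 parent=10 cost=10
20. q=(0,40) nearest=4 d=18 new=(2,28) → blocked by [0,4]×[23,30], reject
21. q=(38,12) nearest=8 d=23 new=(21,12) → blocked by [20,29]×[3,13], reject
22. q=(0,9) nearest=2 d=3 new=(0,9) → add node 13 parent=2 cost=11
23. q=(29,19) nearest=8 d=14 new=(21,16) → add node 14 parent=8 cost=22
24. q=(25,17) nearest=14 d=4 new=(25,17) → add node 15 parent=14 cost=26
25. q=(3,2) nearest=0 d=3 new=(3,2) → add node 16 parent=0 cost=3; rewire 8→16 (15<16); rewire 10→16 (7<8); rewire 12→16 (7<10); rewire 13→16 (10<11)
26. q=(29,5) nearest=14 d=11 new=(27,10) → blocked by [20,29]×[3,13], reject
27. q=(30,22) nearest=15 d=5 new=(30,22) → add node 17 parent=15 cost=31
28. q=(30,24) nearest=17 d=2 new=(30,24) → add node 18 parent=17 cost=33
29. q=(10,26) nearest=4 d=4 new=(10,26) → add node 19 parent=4 cost=24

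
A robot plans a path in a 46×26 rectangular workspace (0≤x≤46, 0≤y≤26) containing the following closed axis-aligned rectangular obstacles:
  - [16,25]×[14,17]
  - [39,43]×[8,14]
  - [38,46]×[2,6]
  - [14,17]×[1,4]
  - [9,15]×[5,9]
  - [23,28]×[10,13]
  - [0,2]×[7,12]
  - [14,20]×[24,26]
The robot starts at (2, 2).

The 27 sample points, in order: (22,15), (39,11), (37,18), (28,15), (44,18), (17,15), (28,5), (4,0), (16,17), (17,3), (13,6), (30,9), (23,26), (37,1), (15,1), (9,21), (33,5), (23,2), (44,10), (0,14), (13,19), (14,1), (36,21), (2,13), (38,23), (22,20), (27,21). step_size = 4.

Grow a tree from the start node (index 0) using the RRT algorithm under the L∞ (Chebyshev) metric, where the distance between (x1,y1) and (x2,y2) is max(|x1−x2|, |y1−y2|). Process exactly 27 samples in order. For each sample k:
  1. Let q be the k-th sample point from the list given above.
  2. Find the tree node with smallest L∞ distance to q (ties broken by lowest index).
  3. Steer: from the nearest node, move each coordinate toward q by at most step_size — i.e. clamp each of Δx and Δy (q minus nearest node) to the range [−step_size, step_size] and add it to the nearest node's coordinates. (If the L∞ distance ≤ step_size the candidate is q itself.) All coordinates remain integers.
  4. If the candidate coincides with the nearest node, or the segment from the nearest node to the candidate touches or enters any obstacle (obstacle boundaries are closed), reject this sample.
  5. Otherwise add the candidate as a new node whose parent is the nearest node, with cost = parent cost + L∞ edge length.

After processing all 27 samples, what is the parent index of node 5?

1. q=(22,15) nearest=0 d=20 new=(6,6) → add node 1 parent=0 cost=4
2. q=(39,11) nearest=1 d=33 new=(10,10) → blocked by [9,15]×[5,9], reject
3. q=(37,18) nearest=1 d=31 new=(10,10) → blocked by [9,15]×[5,9], reject
4. q=(28,15) nearest=1 d=22 new=(10,10) → blocked by [9,15]×[5,9], reject
5. q=(44,18) nearest=1 d=38 new=(10,10) → blocked by [9,15]×[5,9], reject
6. q=(17,15) nearest=1 d=11 new=(10,10) → blocked by [9,15]×[5,9], reject
7. q=(28,5) nearest=1 d=22 new=(10,5) → blocked by [9,15]×[5,9], reject
8. q=(4,0) nearest=0 d=2 new=(4,0) → add node 2 parent=0 cost=2
9. q=(16,17) nearest=1 d=11 new=(10,10) → blocked by [9,15]×[5,9], reject
10. q=(17,3) nearest=1 d=11 new=(10,3) → add node 3 parent=1 cost=8
11. q=(13,6) nearest=3 d=3 new=(13,6) → blocked by [9,15]×[5,9], reject
12. q=(30,9) nearest=3 d=20 new=(14,7) → blocked by [9,15]×[5,9], reject
13. q=(23,26) nearest=1 d=20 new=(10,10) → blocked by [9,15]×[5,9], reject
14. q=(37,1) nearest=3 d=27 new=(14,1) → blocked by [14,17]×[1,4], reject
15. q=(15,1) nearest=3 d=5 new=(14,1) → blocked by [14,17]×[1,4], reject
16. q=(9,21) nearest=1 d=15 new=(9,10) → add node 4 parent=1 cost=8
17. q=(33,5) nearest=3 d=23 new=(14,5) → blocked by [9,15]×[5,9], reject
18. q=(23,2) nearest=3 d=13 new=(14,2) → blocked by [14,17]×[1,4], reject
19. q=(44,10) nearest=3 d=34 new=(14,7) → blocked by [9,15]×[5,9], reject
20. q=(0,14) nearest=1 d=8 new=(2,10) → blocked by [0,2]×[7,12], reject
21. q=(13,19) nearest=4 d=9 new=(13,14) → add node 5 parent=4 cost=12
22. q=(14,1) nearest=3 d=4 new=(14,1) → blocked by [14,17]×[1,4], reject
23. q=(36,21) nearest=5 d=23 new=(17,18) → blocked by [16,25]×[14,17], reject
24. q=(2,13) nearest=1 d=7 new=(2,10) → blocked by [0,2]×[7,12], reject
25. q=(38,23) nearest=5 d=25 new=(17,18) → blocked by [16,25]×[14,17], reject
26. q=(22,20) nearest=5 d=9 new=(17,18) → blocked by [16,25]×[14,17], reject
27. q=(27,21) nearest=5 d=14 new=(17,18) → blocked by [16,25]×[14,17], reject

Parent of node 5: 4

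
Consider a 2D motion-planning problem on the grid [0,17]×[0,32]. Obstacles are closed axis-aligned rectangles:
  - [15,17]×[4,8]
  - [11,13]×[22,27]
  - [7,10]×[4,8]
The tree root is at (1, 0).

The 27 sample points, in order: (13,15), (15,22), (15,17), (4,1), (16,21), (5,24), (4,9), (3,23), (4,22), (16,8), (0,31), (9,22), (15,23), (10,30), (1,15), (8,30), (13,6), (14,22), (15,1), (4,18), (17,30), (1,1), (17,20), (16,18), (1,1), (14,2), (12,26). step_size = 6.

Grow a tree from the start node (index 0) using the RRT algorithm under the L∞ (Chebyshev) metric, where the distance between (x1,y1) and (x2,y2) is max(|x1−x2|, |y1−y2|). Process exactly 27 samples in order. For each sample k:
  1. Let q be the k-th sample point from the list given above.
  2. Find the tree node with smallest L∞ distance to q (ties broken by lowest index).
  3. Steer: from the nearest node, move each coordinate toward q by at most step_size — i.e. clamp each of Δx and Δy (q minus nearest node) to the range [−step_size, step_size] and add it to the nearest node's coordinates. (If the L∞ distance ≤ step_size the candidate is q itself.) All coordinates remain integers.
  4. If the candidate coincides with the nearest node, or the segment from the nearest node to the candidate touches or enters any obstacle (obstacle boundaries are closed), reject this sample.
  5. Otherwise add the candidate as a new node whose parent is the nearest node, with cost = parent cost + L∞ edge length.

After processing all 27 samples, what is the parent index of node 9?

1. q=(13,15) nearest=0 d=15 new=(7,6) → blocked by [7,10]×[4,8], reject
2. q=(15,22) nearest=0 d=22 new=(7,6) → blocked by [7,10]×[4,8], reject
3. q=(15,17) nearest=0 d=17 new=(7,6) → blocked by [7,10]×[4,8], reject
4. q=(4,1) nearest=0 d=3 new=(4,1) → add node 1 parent=0 cost=3
5. q=(16,21) nearest=1 d=20 new=(10,7) → blocked by [7,10]×[4,8], reject
6. q=(5,24) nearest=1 d=23 new=(5,7) → add node 2 parent=1 cost=9
7. q=(4,9) nearest=2 d=2 new=(4,9) → add node 3 parent=2 cost=11
8. q=(3,23) nearest=3 d=14 new=(3,15) → add node 4 parent=3 cost=17
9. q=(4,22) nearest=4 d=7 new=(4,21) → add node 5 parent=4 cost=23
10. q=(16,8) nearest=2 d=11 new=(11,8) → blocked by [7,10]×[4,8], reject
11. q=(0,31) nearest=5 d=10 new=(0,27) → add node 6 parent=5 cost=29
12. q=(9,22) nearest=5 d=5 new=(9,22) → add node 7 parent=5 cost=28
13. q=(15,23) nearest=7 d=6 new=(15,23) → blocked by [11,13]×[22,27], reject
14. q=(10,30) nearest=7 d=8 new=(10,28) → add node 8 parent=7 cost=34
15. q=(1,15) nearest=4 d=2 new=(1,15) → add node 9 parent=4 cost=19
16. q=(8,30) nearest=8 d=2 new=(8,30) → add node 10 parent=8 cost=36
17. q=(13,6) nearest=2 d=8 new=(11,6) → blocked by [7,10]×[4,8], reject
18. q=(14,22) nearest=7 d=5 new=(14,22) → blocked by [11,13]×[22,27], reject
19. q=(15,1) nearest=2 d=10 new=(11,1) → blocked by [7,10]×[4,8], reject
20. q=(4,18) nearest=4 d=3 new=(4,18) → add node 11 parent=4 cost=20
21. q=(17,30) nearest=8 d=7 new=(16,30) → add node 12 parent=8 cost=40
22. q=(1,1) nearest=0 d=1 new=(1,1) → add node 13 parent=0 cost=1
23. q=(17,20) nearest=7 d=8 new=(15,20) → add node 14 parent=7 cost=34
24. q=(16,18) nearest=14 d=2 new=(16,18) → add node 15 parent=14 cost=36
25. q=(1,1) nearest=13 d=0 → coincident, reject
26. q=(14,2) nearest=2 d=9 new=(11,2) → blocked by [7,10]×[4,8], reject
27. q=(12,26) nearest=8 d=2 new=(12,26) → blocked by [11,13]×[22,27], reject

Parent of node 9: 4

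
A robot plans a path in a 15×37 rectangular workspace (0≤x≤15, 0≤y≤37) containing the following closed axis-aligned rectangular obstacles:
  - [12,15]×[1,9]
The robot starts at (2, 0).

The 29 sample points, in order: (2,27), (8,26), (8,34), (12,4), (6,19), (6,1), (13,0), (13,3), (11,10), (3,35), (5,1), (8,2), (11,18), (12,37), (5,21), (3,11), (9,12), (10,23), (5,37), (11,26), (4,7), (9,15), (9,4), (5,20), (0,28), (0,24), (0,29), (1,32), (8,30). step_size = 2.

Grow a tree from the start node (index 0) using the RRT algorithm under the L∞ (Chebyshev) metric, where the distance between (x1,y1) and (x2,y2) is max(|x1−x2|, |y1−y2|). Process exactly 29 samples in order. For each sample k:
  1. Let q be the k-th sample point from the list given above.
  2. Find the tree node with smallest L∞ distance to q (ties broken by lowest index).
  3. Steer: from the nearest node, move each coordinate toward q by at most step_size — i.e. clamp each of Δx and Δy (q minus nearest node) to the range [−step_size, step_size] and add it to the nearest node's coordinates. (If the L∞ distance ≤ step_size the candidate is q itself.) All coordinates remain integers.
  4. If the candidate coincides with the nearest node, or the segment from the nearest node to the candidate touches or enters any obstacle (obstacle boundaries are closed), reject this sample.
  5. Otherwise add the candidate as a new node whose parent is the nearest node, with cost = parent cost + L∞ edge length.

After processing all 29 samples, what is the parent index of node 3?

1. q=(2,27) nearest=0 d=27 new=(2,2) → add node 1 parent=0 cost=2
2. q=(8,26) nearest=1 d=24 new=(4,4) → add node 2 parent=1 cost=4
3. q=(8,34) nearest=2 d=30 new=(6,6) → add node 3 parent=2 cost=6
4. q=(12,4) nearest=3 d=6 new=(8,4) → add node 4 parent=3 cost=8
5. q=(6,19) nearest=3 d=13 new=(6,8) → add node 5 parent=3 cost=8
6. q=(6,1) nearest=2 d=3 new=(6,2) → add node 6 parent=2 cost=6
7. q=(13,0) nearest=4 d=5 new=(10,2) → add node 7 parent=4 cost=10
8. q=(13,3) nearest=7 d=3 new=(12,3) → blocked by [12,15]×[1,9], reject
9. q=(11,10) nearest=3 d=5 new=(8,8) → add node 8 parent=3 cost=8
10. q=(3,35) nearest=5 d=27 new=(4,10) → add node 9 parent=5 cost=10
11. q=(5,1) nearest=6 d=1 new=(5,1) → add node 10 parent=6 cost=7
12. q=(8,2) nearest=4 d=2 new=(8,2) → add node 11 parent=4 cost=10
13. q=(11,18) nearest=9 d=8 new=(6,12) → add node 12 parent=9 cost=12
14. q=(12,37) nearest=12 d=25 new=(8,14) → add node 13 parent=12 cost=14
15. q=(5,21) nearest=13 d=7 new=(6,16) → add node 14 parent=13 cost=16
16. q=(3,11) nearest=9 d=1 new=(3,11) → add node 15 parent=9 cost=11
17. q=(9,12) nearest=13 d=2 new=(9,12) → add node 16 parent=13 cost=16
18. q=(10,23) nearest=14 d=7 new=(8,18) → add node 17 parent=14 cost=18
19. q=(5,37) nearest=17 d=19 new=(6,20) → add node 18 parent=17 cost=20
20. q=(11,26) nearest=18 d=6 new=(8,22) → add node 19 parent=18 cost=22
21. q=(4,7) nearest=3 d=2 new=(4,7) → add node 20 parent=3 cost=8
22. q=(9,15) nearest=13 d=1 new=(9,15) → add node 21 parent=13 cost=15
23. q=(9,4) nearest=4 d=1 new=(9,4) → add node 22 parent=4 cost=9
24. q=(5,20) nearest=18 d=1 new=(5,20) → add node 23 parent=18 cost=21
25. q=(0,28) nearest=18 d=8 new=(4,22) → add node 24 parent=18 cost=22
26. q=(0,24) nearest=24 d=4 new=(2,24) → add node 25 parent=24 cost=24
27. q=(0,29) nearest=25 d=5 new=(0,26) → add node 26 parent=25 cost=26
28. q=(1,32) nearest=26 d=6 new=(1,28) → add node 27 parent=26 cost=28
29. q=(8,30) nearest=25 d=6 new=(4,26) → add node 28 parent=25 cost=26

Parent of node 3: 2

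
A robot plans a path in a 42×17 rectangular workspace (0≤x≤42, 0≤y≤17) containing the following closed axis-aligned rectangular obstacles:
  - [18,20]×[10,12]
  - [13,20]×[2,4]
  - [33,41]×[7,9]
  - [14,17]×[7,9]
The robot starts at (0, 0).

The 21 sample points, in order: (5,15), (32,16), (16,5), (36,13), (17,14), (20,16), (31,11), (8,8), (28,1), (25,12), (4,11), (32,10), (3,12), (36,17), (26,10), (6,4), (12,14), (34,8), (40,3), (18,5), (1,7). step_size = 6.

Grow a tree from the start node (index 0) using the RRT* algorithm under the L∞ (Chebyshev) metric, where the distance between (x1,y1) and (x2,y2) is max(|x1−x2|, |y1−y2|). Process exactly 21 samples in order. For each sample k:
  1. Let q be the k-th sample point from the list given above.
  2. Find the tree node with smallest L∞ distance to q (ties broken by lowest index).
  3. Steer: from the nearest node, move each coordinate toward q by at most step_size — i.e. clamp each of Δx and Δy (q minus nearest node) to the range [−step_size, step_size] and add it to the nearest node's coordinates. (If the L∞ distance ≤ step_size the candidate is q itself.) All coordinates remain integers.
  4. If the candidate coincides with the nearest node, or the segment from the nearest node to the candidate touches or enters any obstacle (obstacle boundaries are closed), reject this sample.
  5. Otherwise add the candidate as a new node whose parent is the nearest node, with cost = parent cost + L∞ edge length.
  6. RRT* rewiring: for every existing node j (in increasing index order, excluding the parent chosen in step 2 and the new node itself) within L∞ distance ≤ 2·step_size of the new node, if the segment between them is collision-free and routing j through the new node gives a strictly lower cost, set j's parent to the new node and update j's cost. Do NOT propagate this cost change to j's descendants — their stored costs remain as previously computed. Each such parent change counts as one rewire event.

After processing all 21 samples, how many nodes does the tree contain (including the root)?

Node count: 18

1. q=(5,15) nearest=0 d=15 new=(5,6) → add node 1 parent=0 cost=6
2. q=(32,16) nearest=1 d=27 new=(11,12) → add node 2 parent=1 cost=12
3. q=(16,5) nearest=2 d=7 new=(16,6) → blocked by [14,17]×[7,9], reject
4. q=(36,13) nearest=2 d=25 new=(17,13) → add node 3 parent=2 cost=18
5. q=(17,14) nearest=3 d=1 new=(17,14) → add node 4 parent=3 cost=19
6. q=(20,16) nearest=3 d=3 new=(20,16) → add node 5 parent=3 cost=21
7. q=(31,11) nearest=5 d=11 new=(26,11) → add node 6 parent=5 cost=27
8. q=(8,8) nearest=1 d=3 new=(8,8) → add node 7 parent=1 cost=9; rewire 4→7 (18<19)
9. q=(28,1) nearest=6 d=10 new=(28,5) → add node 8 parent=6 cost=33
10. q=(25,12) nearest=6 d=1 new=(25,12) → add node 9 parent=6 cost=28
11. q=(4,11) nearest=7 d=4 new=(4,11) → add node 10 parent=7 cost=13
12. q=(32,10) nearest=8 d=5 new=(32,10) → add node 11 parent=8 cost=38
13. q=(3,12) nearest=10 d=1 new=(3,12) → add node 12 parent=10 cost=14
14. q=(36,17) nearest=11 d=7 new=(36,16) → add node 13 parent=11 cost=44
15. q=(26,10) nearest=6 d=1 new=(26,10) → add node 14 parent=6 cost=28; rewire 11→14 (34<38); rewire 13→14 (38<44)
16. q=(6,4) nearest=1 d=2 new=(6,4) → add node 15 parent=1 cost=8
17. q=(12,14) nearest=2 d=2 new=(12,14) → add node 16 parent=2 cost=14
18. q=(34,8) nearest=11 d=2 new=(34,8) → blocked by [33,41]×[7,9], reject
19. q=(40,3) nearest=11 d=8 new=(38,4) → blocked by [33,41]×[7,9], reject
20. q=(18,5) nearest=2 d=7 new=(17,6) → blocked by [14,17]×[7,9], reject
21. q=(1,7) nearest=1 d=4 new=(1,7) → add node 17 parent=1 cost=10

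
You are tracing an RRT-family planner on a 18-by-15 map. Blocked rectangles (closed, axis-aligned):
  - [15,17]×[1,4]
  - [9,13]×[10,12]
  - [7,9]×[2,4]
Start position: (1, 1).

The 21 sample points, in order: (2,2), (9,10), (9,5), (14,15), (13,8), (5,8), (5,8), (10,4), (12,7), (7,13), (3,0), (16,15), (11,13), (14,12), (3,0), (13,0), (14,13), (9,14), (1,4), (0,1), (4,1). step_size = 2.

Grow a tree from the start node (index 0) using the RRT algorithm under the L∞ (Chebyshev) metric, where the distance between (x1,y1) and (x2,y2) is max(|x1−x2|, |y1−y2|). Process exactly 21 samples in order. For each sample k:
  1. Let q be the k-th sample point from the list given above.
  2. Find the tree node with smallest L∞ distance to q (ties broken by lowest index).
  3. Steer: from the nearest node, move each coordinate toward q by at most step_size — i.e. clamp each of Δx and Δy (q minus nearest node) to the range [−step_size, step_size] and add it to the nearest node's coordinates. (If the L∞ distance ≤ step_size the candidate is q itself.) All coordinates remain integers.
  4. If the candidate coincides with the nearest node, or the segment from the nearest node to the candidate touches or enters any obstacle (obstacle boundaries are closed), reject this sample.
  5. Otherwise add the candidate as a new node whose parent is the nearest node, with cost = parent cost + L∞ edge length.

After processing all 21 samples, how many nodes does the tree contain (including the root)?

Node count: 16

1. q=(2,2) nearest=0 d=1 new=(2,2) → add node 1 parent=0 cost=1
2. q=(9,10) nearest=1 d=8 new=(4,4) → add node 2 parent=1 cost=3
3. q=(9,5) nearest=2 d=5 new=(6,5) → add node 3 parent=2 cost=5
4. q=(14,15) nearest=3 d=10 new=(8,7) → add node 4 parent=3 cost=7
5. q=(13,8) nearest=4 d=5 new=(10,8) → add node 5 parent=4 cost=9
6. q=(5,8) nearest=3 d=3 new=(5,7) → add node 6 parent=3 cost=7
7. q=(5,8) nearest=6 d=1 new=(5,8) → add node 7 parent=6 cost=8
8. q=(10,4) nearest=4 d=3 new=(10,5) → add node 8 parent=4 cost=9
9. q=(12,7) nearest=5 d=2 new=(12,7) → add node 9 parent=5 cost=11
10. q=(7,13) nearest=5 d=5 new=(8,10) → add node 10 parent=5 cost=11
11. q=(3,0) nearest=0 d=2 new=(3,0) → add node 11 parent=0 cost=2
12. q=(16,15) nearest=5 d=7 new=(12,10) → blocked by [9,13]×[10,12], reject
13. q=(11,13) nearest=10 d=3 new=(10,12) → blocked by [9,13]×[10,12], reject
14. q=(14,12) nearest=5 d=4 new=(12,10) → blocked by [9,13]×[10,12], reject
15. q=(3,0) nearest=11 d=0 → coincident, reject
16. q=(13,0) nearest=8 d=5 new=(12,3) → add node 12 parent=8 cost=11
17. q=(14,13) nearest=5 d=5 new=(12,10) → blocked by [9,13]×[10,12], reject
18. q=(9,14) nearest=10 d=4 new=(9,12) → blocked by [9,13]×[10,12], reject
19. q=(1,4) nearest=1 d=2 new=(1,4) → add node 13 parent=1 cost=3
20. q=(0,1) nearest=0 d=1 new=(0,1) → add node 14 parent=0 cost=1
21. q=(4,1) nearest=11 d=1 new=(4,1) → add node 15 parent=11 cost=3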